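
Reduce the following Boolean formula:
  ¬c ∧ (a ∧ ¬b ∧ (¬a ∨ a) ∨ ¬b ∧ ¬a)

¬c ∧ ¬b

¬c ∧ (a ∧ ¬b ∧ (¬a ∨ a) ∨ ¬b ∧ ¬a)
= ¬c ∧ (a ∧ ¬b ∨ ¬b ∧ ¬a)
= ¬c ∧ ¬b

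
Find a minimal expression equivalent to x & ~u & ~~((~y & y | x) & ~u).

x & ~u

x & ~u & ~~((~y & y | x) & ~u)
= x & ~u & (~y & y | x) & ~u   [double negation]
= x & ~u & x & ~u   [complement / identity]
= x & ~u   [idempotence]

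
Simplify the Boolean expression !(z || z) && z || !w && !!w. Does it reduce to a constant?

false

!(z || z) && z || !w && !!w
= !z && z || !w && !!w   [idempotence]
= !w && !!w   [complement / identity]
= !w && w   [double negation]
= false   [complement]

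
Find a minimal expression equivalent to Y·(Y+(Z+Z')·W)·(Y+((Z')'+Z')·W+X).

Y·(Y+(Z+Z')·W)·(Y+((Z')'+Z')·W+X)
= Y·(Y+(Z+Z')·W)·(Y+(Z+Z')·W+X)   [double negation]
= Y·(Y+(Z+Z')·W)   [absorption]
= Y·(Y+W)   [complement / identity]
= Y   [absorption]

Y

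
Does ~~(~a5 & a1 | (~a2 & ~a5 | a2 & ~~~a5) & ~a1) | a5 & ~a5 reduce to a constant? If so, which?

~~(~a5 & a1 | (~a2 & ~a5 | a2 & ~~~a5) & ~a1) | a5 & ~a5
= ~~(~a5 & a1 | (~a2 & ~a5 | a2 & ~a5) & ~a1) | a5 & ~a5   (double negation)
= ~~(~a5 & a1 | ~a5 & ~a1) | a5 & ~a5   (distribution)
= ~~~a5 | a5 & ~a5   (distribution)
= ~~~a5   (complement / identity)
= ~a5   (double negation)
This depends on a5, so it is not a constant.

no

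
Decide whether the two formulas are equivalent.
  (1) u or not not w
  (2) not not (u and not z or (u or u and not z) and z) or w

E1: u or not not w
    = u or w   (double negation)
E2: not not (u and not z or (u or u and not z) and z) or w
    = not not (u and not z or u and z) or w   (absorption)
    = not not u or w   (distribution)
    = u or w   (double negation)
Both reduce to u or w, so they are equivalent.

Yes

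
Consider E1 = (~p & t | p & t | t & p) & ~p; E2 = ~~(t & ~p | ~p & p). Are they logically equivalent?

E1: (~p & t | p & t | t & p) & ~p
    = (t | t & p) & ~p   (distribution)
    = t & ~p   (absorption)
E2: ~~(t & ~p | ~p & p)
    = ~~(t & ~p)   (complement / identity)
    = t & ~p   (double negation)
Both reduce to t & ~p, so they are equivalent.

Yes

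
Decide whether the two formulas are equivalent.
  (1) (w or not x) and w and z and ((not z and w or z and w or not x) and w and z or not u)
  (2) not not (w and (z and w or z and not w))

Yes

E1: (w or not x) and w and z and ((not z and w or z and w or not x) and w and z or not u)
    = (w or not x) and w and z and ((w or not x) and w and z or not u)   — distribution
    = (w or not x) and w and z   — absorption
    = w and z   — absorption
E2: not not (w and (z and w or z and not w))
    = w and (z and w or z and not w)   — double negation
    = w and z   — distribution
Both reduce to w and z, so they are equivalent.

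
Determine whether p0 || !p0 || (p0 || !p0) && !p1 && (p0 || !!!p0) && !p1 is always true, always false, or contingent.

always true

p0 || !p0 || (p0 || !p0) && !p1 && (p0 || !!!p0) && !p1
= p0 || !p0 || (p0 || !p0) && !p1 && (p0 || !p0) && !p1
= p0 || !p0 || (p0 || !p0) && !p1
= p0 || !p0
= true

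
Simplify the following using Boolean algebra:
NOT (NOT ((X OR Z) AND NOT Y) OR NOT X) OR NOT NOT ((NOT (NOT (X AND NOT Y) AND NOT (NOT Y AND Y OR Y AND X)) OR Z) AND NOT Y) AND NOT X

(X OR Z) AND NOT Y

NOT (NOT ((X OR Z) AND NOT Y) OR NOT X) OR NOT NOT ((NOT (NOT (X AND NOT Y) AND NOT (NOT Y AND Y OR Y AND X)) OR Z) AND NOT Y) AND NOT X
= NOT (NOT ((X OR Z) AND NOT Y) OR NOT X) OR NOT NOT ((X AND NOT Y OR NOT Y AND Y OR Y AND X OR Z) AND NOT Y) AND NOT X   [De Morgan]
= NOT (NOT ((X OR Z) AND NOT Y) OR NOT X) OR NOT NOT ((X AND NOT Y OR Y AND X OR Z) AND NOT Y) AND NOT X   [complement / identity]
= NOT (NOT ((X OR Z) AND NOT Y) OR NOT X) OR NOT NOT ((X OR Z) AND NOT Y) AND NOT X   [distribution]
= NOT (NOT ((X OR Z) AND NOT Y) OR NOT X) OR (X OR Z) AND NOT Y AND NOT X   [double negation]
= (X OR Z) AND NOT Y AND X OR (X OR Z) AND NOT Y AND NOT X   [De Morgan]
= (X OR Z) AND NOT Y   [distribution]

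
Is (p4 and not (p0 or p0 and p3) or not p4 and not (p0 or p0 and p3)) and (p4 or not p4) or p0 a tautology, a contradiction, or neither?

(p4 and not (p0 or p0 and p3) or not p4 and not (p0 or p0 and p3)) and (p4 or not p4) or p0
= not (p0 or p0 and p3) and (p4 or not p4) or p0   — distribution
= not (p0 or p0 and p3) or p0   — complement / identity
= not p0 or p0   — absorption
= True   — complement

tautology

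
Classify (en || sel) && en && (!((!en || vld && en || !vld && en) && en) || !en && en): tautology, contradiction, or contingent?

(en || sel) && en && (!((!en || vld && en || !vld && en) && en) || !en && en)
= (en || sel) && en && (!((!en || en) && en) || !en && en)   [distribution]
= en && (!((!en || en) && en) || !en && en)   [absorption]
= en && !((!en || en) && en)   [complement / identity]
= en && !en   [complement / identity]
= false   [complement]

contradiction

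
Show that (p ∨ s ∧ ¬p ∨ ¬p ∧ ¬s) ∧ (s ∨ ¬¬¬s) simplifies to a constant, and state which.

(p ∨ s ∧ ¬p ∨ ¬p ∧ ¬s) ∧ (s ∨ ¬¬¬s)
= (p ∨ ¬p) ∧ (s ∨ ¬¬¬s)
= (p ∨ ¬p) ∧ (s ∨ ¬s)
= s ∨ ¬s
= True

True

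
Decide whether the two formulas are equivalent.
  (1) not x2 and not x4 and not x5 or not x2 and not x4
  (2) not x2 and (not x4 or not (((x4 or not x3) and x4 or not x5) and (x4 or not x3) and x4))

E1: not x2 and not x4 and not x5 or not x2 and not x4
    = not x2 and not x4   (absorption)
E2: not x2 and (not x4 or not (((x4 or not x3) and x4 or not x5) and (x4 or not x3) and x4))
    = not x2 and (not x4 or not ((x4 or not x3) and x4))   (absorption)
    = not x2 and (not x4 or not x4)   (absorption)
    = not x2 and not x4   (idempotence)
Both reduce to not x2 and not x4, so they are equivalent.

Yes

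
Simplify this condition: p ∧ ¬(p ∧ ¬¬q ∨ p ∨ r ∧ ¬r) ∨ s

p ∧ ¬(p ∧ ¬¬q ∨ p ∨ r ∧ ¬r) ∨ s
= p ∧ ¬(p ∧ q ∨ p ∨ r ∧ ¬r) ∨ s   [double negation]
= p ∧ ¬(p ∧ q ∨ p) ∨ s   [complement / identity]
= p ∧ ¬p ∨ s   [absorption]
= s   [complement / identity]

s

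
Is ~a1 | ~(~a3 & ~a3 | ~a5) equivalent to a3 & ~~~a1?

No

E1: ~a1 | ~(~a3 & ~a3 | ~a5)
    = ~a1 | ~(~a3 | ~a5)   (idempotence)
    = ~a1 | a3 & a5   (De Morgan)
E2: a3 & ~~~a1
    = a3 & ~a1   (double negation)
These differ: at a1=0, a3=0, a5=1, E1 = 1 but E2 = 0.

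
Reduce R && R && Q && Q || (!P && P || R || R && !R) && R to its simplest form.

R

R && R && Q && Q || (!P && P || R || R && !R) && R
= R && R && Q && Q || (R || R && !R) && R   — complement / identity
= R && R && Q && Q || R && R   — complement / identity
= R && R && Q || R && R   — idempotence
= R && R   — absorption
= R   — idempotence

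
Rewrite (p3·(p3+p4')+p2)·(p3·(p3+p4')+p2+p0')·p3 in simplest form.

(p3·(p3+p4')+p2)·(p3·(p3+p4')+p2+p0')·p3
= (p3·(p3+p4')+p2)·p3   (absorption)
= (p3+p2)·p3   (absorption)
= p3   (absorption)

p3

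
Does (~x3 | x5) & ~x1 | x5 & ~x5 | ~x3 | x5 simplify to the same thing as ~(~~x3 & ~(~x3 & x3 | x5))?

Yes

E1: (~x3 | x5) & ~x1 | x5 & ~x5 | ~x3 | x5
    = (~x3 | x5) & ~x1 | ~x3 | x5   — complement / identity
    = ~x3 | x5   — absorption
E2: ~(~~x3 & ~(~x3 & x3 | x5))
    = ~x3 | ~x3 & x3 | x5   — De Morgan
    = ~x3 | x5   — complement / identity
Both reduce to ~x3 | x5, so they are equivalent.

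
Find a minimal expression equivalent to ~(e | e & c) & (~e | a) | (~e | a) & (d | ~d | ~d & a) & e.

~e | a

~(e | e & c) & (~e | a) | (~e | a) & (d | ~d | ~d & a) & e
= ~(e | e & c) & (~e | a) | (~e | a) & (d | ~d) & e   [absorption]
= ~(e | e & c) & (~e | a) | (~e | a) & e   [complement / identity]
= ~e & (~e | a) | (~e | a) & e   [absorption]
= ~e | a   [distribution]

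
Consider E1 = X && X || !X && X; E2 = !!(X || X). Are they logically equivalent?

E1: X && X || !X && X
    = X   — distribution
E2: !!(X || X)
    = X || X   — double negation
    = X   — idempotence
Both reduce to X, so they are equivalent.

Yes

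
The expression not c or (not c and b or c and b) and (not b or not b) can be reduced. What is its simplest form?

not c

not c or (not c and b or c and b) and (not b or not b)
= not c or (not c and b or c and b) and not b   (idempotence)
= not c or b and not b   (distribution)
= not c   (complement / identity)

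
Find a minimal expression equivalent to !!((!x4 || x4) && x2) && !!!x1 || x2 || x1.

!!((!x4 || x4) && x2) && !!!x1 || x2 || x1
= !!((!x4 || x4) && x2) && !x1 || x2 || x1
= (!x4 || x4) && x2 && !x1 || x2 || x1
= x2 && !x1 || x2 || x1
= x2 || x1

x2 || x1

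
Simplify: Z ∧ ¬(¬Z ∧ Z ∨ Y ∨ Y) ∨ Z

Z

Z ∧ ¬(¬Z ∧ Z ∨ Y ∨ Y) ∨ Z
= Z ∧ ¬(Y ∨ Y) ∨ Z   [complement / identity]
= Z ∧ ¬Y ∨ Z   [idempotence]
= Z   [absorption]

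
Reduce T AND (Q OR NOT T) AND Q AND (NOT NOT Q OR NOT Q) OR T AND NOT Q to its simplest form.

T

T AND (Q OR NOT T) AND Q AND (NOT NOT Q OR NOT Q) OR T AND NOT Q
= T AND (Q OR NOT T) AND Q AND (Q OR NOT Q) OR T AND NOT Q   — double negation
= T AND (Q OR NOT T) AND Q OR T AND NOT Q   — complement / identity
= T AND Q OR T AND NOT Q   — absorption
= T AND (Q OR NOT Q)   — distribution
= T   — complement / identity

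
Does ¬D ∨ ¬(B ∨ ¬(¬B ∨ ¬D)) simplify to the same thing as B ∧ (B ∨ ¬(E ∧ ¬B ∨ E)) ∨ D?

No

E1: ¬D ∨ ¬(B ∨ ¬(¬B ∨ ¬D))
    = ¬D ∨ ¬(B ∨ B ∧ D)   (De Morgan)
    = ¬D ∨ ¬B   (absorption)
E2: B ∧ (B ∨ ¬(E ∧ ¬B ∨ E)) ∨ D
    = B ∧ (B ∨ ¬E) ∨ D   (absorption)
    = B ∨ D   (absorption)
These differ: at B=0, D=0, E=1, E1 = 1 but E2 = 0.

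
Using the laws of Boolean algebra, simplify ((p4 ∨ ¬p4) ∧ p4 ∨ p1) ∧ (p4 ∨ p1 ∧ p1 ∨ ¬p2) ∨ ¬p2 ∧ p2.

((p4 ∨ ¬p4) ∧ p4 ∨ p1) ∧ (p4 ∨ p1 ∧ p1 ∨ ¬p2) ∨ ¬p2 ∧ p2
= (p4 ∨ p1) ∧ (p4 ∨ p1 ∧ p1 ∨ ¬p2) ∨ ¬p2 ∧ p2   — complement / identity
= (p4 ∨ p1) ∧ (p4 ∨ p1 ∧ p1 ∨ ¬p2)   — complement / identity
= (p4 ∨ p1) ∧ (p4 ∨ p1 ∨ ¬p2)   — idempotence
= p4 ∨ p1   — absorption

p4 ∨ p1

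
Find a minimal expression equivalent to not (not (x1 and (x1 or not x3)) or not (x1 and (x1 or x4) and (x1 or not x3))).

not (not (x1 and (x1 or not x3)) or not (x1 and (x1 or x4) and (x1 or not x3)))
= not (not (x1 and (x1 or not x3)) or not (x1 and (x1 or not x3)))   (absorption)
= x1 and (x1 or not x3) and x1 and (x1 or not x3)   (De Morgan)
= x1 and (x1 or not x3)   (idempotence)
= x1   (absorption)

x1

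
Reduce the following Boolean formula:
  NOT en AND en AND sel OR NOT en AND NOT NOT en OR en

en

NOT en AND en AND sel OR NOT en AND NOT NOT en OR en
= NOT en AND en AND sel OR NOT en AND en OR en
= NOT en AND en OR en
= en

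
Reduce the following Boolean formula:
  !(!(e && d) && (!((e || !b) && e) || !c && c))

!(!(e && d) && (!((e || !b) && e) || !c && c))
= !(!(e && d) && !((e || !b) && e))   [complement / identity]
= !(!(e && d) && !e)   [absorption]
= e && d || e   [De Morgan]
= e   [absorption]

e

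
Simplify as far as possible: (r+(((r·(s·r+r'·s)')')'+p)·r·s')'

(r+(((r·(s·r+r'·s)')')'+p)·r·s')'
= (r+(((r·s')')'+p)·r·s')'
= (r+(r·s'+p)·r·s')'
= (r+r·s')'
= r'

r'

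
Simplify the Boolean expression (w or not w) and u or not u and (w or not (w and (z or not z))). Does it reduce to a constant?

(w or not w) and u or not u and (w or not (w and (z or not z)))
= (w or not w) and u or not u and (w or not w)
= w or not w
= True

True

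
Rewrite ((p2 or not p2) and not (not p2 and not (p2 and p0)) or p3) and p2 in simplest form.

((p2 or not p2) and not (not p2 and not (p2 and p0)) or p3) and p2
= ((p2 or not p2) and (p2 or p2 and p0) or p3) and p2   [De Morgan]
= (p2 or p2 and p0 or p3) and p2   [complement / identity]
= (p2 or p3) and p2   [absorption]
= p2   [absorption]

p2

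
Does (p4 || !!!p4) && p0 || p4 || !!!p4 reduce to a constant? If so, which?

(p4 || !!!p4) && p0 || p4 || !!!p4
= (p4 || !p4) && p0 || p4 || !!!p4   — double negation
= (p4 || !p4) && p0 || p4 || !p4   — double negation
= p4 || !p4   — absorption
= true   — complement

yes, True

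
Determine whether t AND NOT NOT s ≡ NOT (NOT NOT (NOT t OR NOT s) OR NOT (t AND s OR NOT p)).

Yes

E1: t AND NOT NOT s
    = t AND s
E2: NOT (NOT NOT (NOT t OR NOT s) OR NOT (t AND s OR NOT p))
    = NOT (NOT (t AND s) OR NOT (t AND s OR NOT p))
    = t AND s AND (t AND s OR NOT p)
    = t AND s
Both reduce to t AND s, so they are equivalent.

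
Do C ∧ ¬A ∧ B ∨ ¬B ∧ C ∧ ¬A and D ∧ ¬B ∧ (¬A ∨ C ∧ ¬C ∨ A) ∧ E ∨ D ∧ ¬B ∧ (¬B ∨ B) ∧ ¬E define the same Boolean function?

E1: C ∧ ¬A ∧ B ∨ ¬B ∧ C ∧ ¬A
    = C ∧ ¬A   [distribution]
E2: D ∧ ¬B ∧ (¬A ∨ C ∧ ¬C ∨ A) ∧ E ∨ D ∧ ¬B ∧ (¬B ∨ B) ∧ ¬E
    = D ∧ ¬B ∧ (¬A ∨ A) ∧ E ∨ D ∧ ¬B ∧ (¬B ∨ B) ∧ ¬E   [complement / identity]
    = D ∧ ¬B ∧ (¬A ∨ A) ∧ E ∨ D ∧ ¬B ∧ ¬E   [complement / identity]
    = D ∧ ¬B ∧ E ∨ D ∧ ¬B ∧ ¬E   [complement / identity]
    = D ∧ ¬B   [distribution]
These differ: at A=0, B=0, C=1, D=0, E=0, E1 = 1 but E2 = 0.

No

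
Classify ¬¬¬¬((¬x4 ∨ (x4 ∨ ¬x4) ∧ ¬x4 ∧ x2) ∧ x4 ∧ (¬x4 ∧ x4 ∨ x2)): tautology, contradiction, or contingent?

contradiction

¬¬¬¬((¬x4 ∨ (x4 ∨ ¬x4) ∧ ¬x4 ∧ x2) ∧ x4 ∧ (¬x4 ∧ x4 ∨ x2))
= ¬¬¬¬((¬x4 ∨ ¬x4 ∧ x2) ∧ x4 ∧ (¬x4 ∧ x4 ∨ x2))   (complement / identity)
= ¬¬((¬x4 ∨ ¬x4 ∧ x2) ∧ x4 ∧ (¬x4 ∧ x4 ∨ x2))   (double negation)
= ¬¬(¬x4 ∧ x4 ∧ (¬x4 ∧ x4 ∨ x2))   (absorption)
= ¬¬(¬x4 ∧ x4)   (absorption)
= ¬x4 ∧ x4   (double negation)
= False   (complement)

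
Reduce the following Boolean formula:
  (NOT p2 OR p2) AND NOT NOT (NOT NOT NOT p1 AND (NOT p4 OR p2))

NOT p1 AND (NOT p4 OR p2)

(NOT p2 OR p2) AND NOT NOT (NOT NOT NOT p1 AND (NOT p4 OR p2))
= (NOT p2 OR p2) AND NOT NOT NOT p1 AND (NOT p4 OR p2)   (double negation)
= NOT NOT NOT p1 AND (NOT p4 OR p2)   (complement / identity)
= NOT p1 AND (NOT p4 OR p2)   (double negation)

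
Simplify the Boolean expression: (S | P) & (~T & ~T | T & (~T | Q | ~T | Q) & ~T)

(S | P) & ~T

(S | P) & (~T & ~T | T & (~T | Q | ~T | Q) & ~T)
= (S | P) & (~T & ~T | T & (~T | Q) & ~T)   [idempotence]
= (S | P) & (~T & ~T | T & ~T)   [absorption]
= (S | P) & ~T   [distribution]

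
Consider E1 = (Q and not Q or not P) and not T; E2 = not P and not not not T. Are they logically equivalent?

E1: (Q and not Q or not P) and not T
    = not P and not T   [complement / identity]
E2: not P and not not not T
    = not P and not T   [double negation]
Both reduce to not P and not T, so they are equivalent.

Yes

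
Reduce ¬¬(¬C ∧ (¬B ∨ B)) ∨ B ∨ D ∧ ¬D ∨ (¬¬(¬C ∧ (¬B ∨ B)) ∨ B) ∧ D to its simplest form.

¬C ∨ B

¬¬(¬C ∧ (¬B ∨ B)) ∨ B ∨ D ∧ ¬D ∨ (¬¬(¬C ∧ (¬B ∨ B)) ∨ B) ∧ D
= ¬¬(¬C ∧ (¬B ∨ B)) ∨ B ∨ (¬¬(¬C ∧ (¬B ∨ B)) ∨ B) ∧ D   — complement / identity
= ¬¬(¬C ∧ (¬B ∨ B)) ∨ B   — absorption
= ¬¬¬C ∨ B   — complement / identity
= ¬C ∨ B   — double negation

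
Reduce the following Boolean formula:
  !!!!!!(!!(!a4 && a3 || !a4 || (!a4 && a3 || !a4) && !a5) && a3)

!!!!!!(!!(!a4 && a3 || !a4 || (!a4 && a3 || !a4) && !a5) && a3)
= !!!!!!((!a4 && a3 || !a4 || (!a4 && a3 || !a4) && !a5) && a3)
= !!!!!!((!a4 && a3 || !a4) && a3)
= !!!!!!(!a4 && a3)
= !!!!(!a4 && a3)
= !!(!a4 && a3)
= !a4 && a3

!a4 && a3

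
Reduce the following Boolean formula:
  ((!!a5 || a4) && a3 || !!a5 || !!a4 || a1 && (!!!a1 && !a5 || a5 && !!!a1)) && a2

((!!a5 || a4) && a3 || !!a5 || !!a4 || a1 && (!!!a1 && !a5 || a5 && !!!a1)) && a2
= ((!!a5 || a4) && a3 || !!a5 || a4 || a1 && (!!!a1 && !a5 || a5 && !!!a1)) && a2   [double negation]
= ((!!a5 || a4) && a3 || !!a5 || a4 || a1 && !!!a1) && a2   [distribution]
= (!!a5 || a4 || a1 && !!!a1) && a2   [absorption]
= (!!a5 || a4 || a1 && !a1) && a2   [double negation]
= (!!a5 || a4) && a2   [complement / identity]
= (a5 || a4) && a2   [double negation]

(a5 || a4) && a2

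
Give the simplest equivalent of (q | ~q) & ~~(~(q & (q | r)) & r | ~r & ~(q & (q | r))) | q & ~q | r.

~q | r

(q | ~q) & ~~(~(q & (q | r)) & r | ~r & ~(q & (q | r))) | q & ~q | r
= (q | ~q) & ~~~(q & (q | r)) | q & ~q | r
= ~~~(q & (q | r)) | q & ~q | r
= ~~~(q & (q | r)) | r
= ~~~q | r
= ~q | r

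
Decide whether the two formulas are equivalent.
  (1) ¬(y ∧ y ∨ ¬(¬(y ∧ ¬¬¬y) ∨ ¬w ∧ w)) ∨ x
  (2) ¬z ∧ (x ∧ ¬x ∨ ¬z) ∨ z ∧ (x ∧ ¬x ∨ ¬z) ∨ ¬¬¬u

No

E1: ¬(y ∧ y ∨ ¬(¬(y ∧ ¬¬¬y) ∨ ¬w ∧ w)) ∨ x
    = ¬(y ∧ y ∨ ¬¬(y ∧ ¬¬¬y)) ∨ x
    = ¬(y ∧ y ∨ y ∧ ¬¬¬y) ∨ x
    = ¬(y ∧ y ∨ y ∧ ¬y) ∨ x
    = ¬y ∨ x
E2: ¬z ∧ (x ∧ ¬x ∨ ¬z) ∨ z ∧ (x ∧ ¬x ∨ ¬z) ∨ ¬¬¬u
    = x ∧ ¬x ∨ ¬z ∨ ¬¬¬u
    = x ∧ ¬x ∨ ¬z ∨ ¬u
    = ¬z ∨ ¬u
These differ: at u=0, w=0, x=0, y=1, z=0, E1 = 0 but E2 = 1.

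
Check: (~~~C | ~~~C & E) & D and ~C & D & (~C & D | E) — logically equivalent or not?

Yes

E1: (~~~C | ~~~C & E) & D
    = ~~~C & D
    = ~C & D
E2: ~C & D & (~C & D | E)
    = ~C & D
Both reduce to ~C & D, so they are equivalent.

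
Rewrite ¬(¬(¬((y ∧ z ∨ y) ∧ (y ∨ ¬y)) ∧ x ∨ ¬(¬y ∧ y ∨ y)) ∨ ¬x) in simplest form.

¬(¬(¬((y ∧ z ∨ y) ∧ (y ∨ ¬y)) ∧ x ∨ ¬(¬y ∧ y ∨ y)) ∨ ¬x)
= ¬(¬(¬((y ∧ z ∨ y) ∧ (y ∨ ¬y)) ∧ x ∨ ¬y) ∨ ¬x)   — complement / identity
= ¬(¬(¬(y ∧ z ∨ y) ∧ x ∨ ¬y) ∨ ¬x)   — complement / identity
= (¬(y ∧ z ∨ y) ∧ x ∨ ¬y) ∧ x   — De Morgan
= (¬y ∧ x ∨ ¬y) ∧ x   — absorption
= ¬y ∧ x   — absorption

¬y ∧ x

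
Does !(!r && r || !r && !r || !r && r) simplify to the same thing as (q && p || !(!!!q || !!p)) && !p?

No

E1: !(!r && r || !r && !r || !r && r)
    = !(!r && !r || !r && r)   (complement / identity)
    = !!r   (distribution)
    = r   (double negation)
E2: (q && p || !(!!!q || !!p)) && !p
    = (q && p || !(!q || !!p)) && !p   (double negation)
    = (q && p || q && !p) && !p   (De Morgan)
    = q && !p   (distribution)
These differ: at p=0, q=0, r=1, E1 = 1 but E2 = 0.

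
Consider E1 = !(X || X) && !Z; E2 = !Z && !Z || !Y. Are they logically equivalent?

E1: !(X || X) && !Z
    = !X && !Z
E2: !Z && !Z || !Y
    = !Z || !Y
These differ: at X=1, Y=0, Z=0, E1 = 0 but E2 = 1.

No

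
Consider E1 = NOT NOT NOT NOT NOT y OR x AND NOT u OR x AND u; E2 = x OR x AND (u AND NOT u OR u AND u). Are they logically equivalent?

No

E1: NOT NOT NOT NOT NOT y OR x AND NOT u OR x AND u
    = NOT NOT NOT y OR x AND NOT u OR x AND u   [double negation]
    = NOT y OR x AND NOT u OR x AND u   [double negation]
    = NOT y OR x   [distribution]
E2: x OR x AND (u AND NOT u OR u AND u)
    = x OR x AND u   [distribution]
    = x   [absorption]
These differ: at u=0, x=0, y=0, E1 = 1 but E2 = 0.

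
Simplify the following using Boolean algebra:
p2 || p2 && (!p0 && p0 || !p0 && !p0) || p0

p2 || p2 && (!p0 && p0 || !p0 && !p0) || p0
= p2 || p2 && !p0 || p0   [distribution]
= p2 || p0   [absorption]

p2 || p0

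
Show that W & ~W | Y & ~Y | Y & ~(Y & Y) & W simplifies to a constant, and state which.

0

W & ~W | Y & ~Y | Y & ~(Y & Y) & W
= W & ~W | Y & ~Y | Y & ~Y & W   [idempotence]
= Y & ~Y | Y & ~Y & W   [complement / identity]
= Y & ~Y   [absorption]
= 0   [complement]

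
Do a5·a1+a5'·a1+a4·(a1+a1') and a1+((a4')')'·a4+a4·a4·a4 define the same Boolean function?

Yes

E1: a5·a1+a5'·a1+a4·(a1+a1')
    = a5·a1+a5'·a1+a4   — complement / identity
    = a1+a4   — distribution
E2: a1+((a4')')'·a4+a4·a4·a4
    = a1+a4'·a4+a4·a4·a4   — double negation
    = a1+a4'·a4+a4·a4   — idempotence
    = a1+a4   — distribution
Both reduce to a1+a4, so they are equivalent.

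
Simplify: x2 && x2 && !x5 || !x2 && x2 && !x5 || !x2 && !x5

!x5

x2 && x2 && !x5 || !x2 && x2 && !x5 || !x2 && !x5
= x2 && !x5 || !x2 && !x5   [distribution]
= !x5   [distribution]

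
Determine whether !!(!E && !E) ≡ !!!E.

E1: !!(!E && !E)
    = !(E || E)   — De Morgan
    = !E   — idempotence
E2: !!!E
    = !E   — double negation
Both reduce to !E, so they are equivalent.

Yes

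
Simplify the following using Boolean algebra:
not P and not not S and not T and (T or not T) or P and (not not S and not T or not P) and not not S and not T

not P and not not S and not T and (T or not T) or P and (not not S and not T or not P) and not not S and not T
= not P and not not S and not T or P and (not not S and not T or not P) and not not S and not T   [complement / identity]
= not P and not not S and not T or P and not not S and not T   [absorption]
= not not S and not T   [distribution]
= S and not T   [double negation]

S and not T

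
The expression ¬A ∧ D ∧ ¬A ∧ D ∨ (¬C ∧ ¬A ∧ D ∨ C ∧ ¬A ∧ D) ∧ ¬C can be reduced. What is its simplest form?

¬A ∧ D ∧ ¬A ∧ D ∨ (¬C ∧ ¬A ∧ D ∨ C ∧ ¬A ∧ D) ∧ ¬C
= ¬A ∧ D ∧ ¬A ∧ D ∨ ¬A ∧ D ∧ ¬C   [distribution]
= (¬A ∧ D ∨ ¬C) ∧ ¬A ∧ D   [distribution]
= ¬A ∧ D   [absorption]

¬A ∧ D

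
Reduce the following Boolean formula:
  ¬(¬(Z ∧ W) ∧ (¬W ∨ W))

Z ∧ W

¬(¬(Z ∧ W) ∧ (¬W ∨ W))
= ¬¬(Z ∧ W)   [complement / identity]
= Z ∧ W   [double negation]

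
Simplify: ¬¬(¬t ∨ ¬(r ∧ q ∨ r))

¬¬(¬t ∨ ¬(r ∧ q ∨ r))
= ¬t ∨ ¬(r ∧ q ∨ r)   [double negation]
= ¬t ∨ ¬r   [absorption]

¬t ∨ ¬r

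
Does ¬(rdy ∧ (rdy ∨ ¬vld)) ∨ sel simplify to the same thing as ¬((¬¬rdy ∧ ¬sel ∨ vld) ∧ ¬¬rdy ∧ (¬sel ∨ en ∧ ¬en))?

Yes

E1: ¬(rdy ∧ (rdy ∨ ¬vld)) ∨ sel
    = ¬rdy ∨ sel   — absorption
E2: ¬((¬¬rdy ∧ ¬sel ∨ vld) ∧ ¬¬rdy ∧ (¬sel ∨ en ∧ ¬en))
    = ¬((¬¬rdy ∧ ¬sel ∨ vld) ∧ ¬¬rdy ∧ ¬sel)   — complement / identity
    = ¬(¬¬rdy ∧ ¬sel)   — absorption
    = ¬rdy ∨ sel   — De Morgan
Both reduce to ¬rdy ∨ sel, so they are equivalent.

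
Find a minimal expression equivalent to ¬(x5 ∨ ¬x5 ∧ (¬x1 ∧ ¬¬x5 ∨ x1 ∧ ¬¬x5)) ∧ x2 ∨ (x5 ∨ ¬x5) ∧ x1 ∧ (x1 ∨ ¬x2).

¬(x5 ∨ ¬x5 ∧ (¬x1 ∧ ¬¬x5 ∨ x1 ∧ ¬¬x5)) ∧ x2 ∨ (x5 ∨ ¬x5) ∧ x1 ∧ (x1 ∨ ¬x2)
= ¬(x5 ∨ ¬x5 ∧ (¬x1 ∧ ¬¬x5 ∨ x1 ∧ ¬¬x5)) ∧ x2 ∨ (x5 ∨ ¬x5) ∧ x1   — absorption
= ¬(x5 ∨ ¬x5 ∧ ¬¬x5) ∧ x2 ∨ (x5 ∨ ¬x5) ∧ x1   — distribution
= ¬(x5 ∨ ¬x5 ∧ ¬¬x5) ∧ x2 ∨ x1   — complement / identity
= ¬(x5 ∨ ¬x5 ∧ x5) ∧ x2 ∨ x1   — double negation
= ¬x5 ∧ x2 ∨ x1   — complement / identity

¬x5 ∧ x2 ∨ x1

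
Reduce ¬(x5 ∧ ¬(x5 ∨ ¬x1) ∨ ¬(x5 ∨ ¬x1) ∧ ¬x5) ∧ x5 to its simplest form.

x5

¬(x5 ∧ ¬(x5 ∨ ¬x1) ∨ ¬(x5 ∨ ¬x1) ∧ ¬x5) ∧ x5
= ¬¬(x5 ∨ ¬x1) ∧ x5   (distribution)
= (x5 ∨ ¬x1) ∧ x5   (double negation)
= x5   (absorption)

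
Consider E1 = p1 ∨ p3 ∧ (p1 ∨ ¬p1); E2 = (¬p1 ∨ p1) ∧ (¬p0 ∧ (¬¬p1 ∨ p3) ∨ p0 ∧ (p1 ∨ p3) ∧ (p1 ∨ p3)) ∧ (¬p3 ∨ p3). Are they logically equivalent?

E1: p1 ∨ p3 ∧ (p1 ∨ ¬p1)
    = p1 ∨ p3   — complement / identity
E2: (¬p1 ∨ p1) ∧ (¬p0 ∧ (¬¬p1 ∨ p3) ∨ p0 ∧ (p1 ∨ p3) ∧ (p1 ∨ p3)) ∧ (¬p3 ∨ p3)
    = (¬p1 ∨ p1) ∧ (¬p0 ∧ (p1 ∨ p3) ∨ p0 ∧ (p1 ∨ p3) ∧ (p1 ∨ p3)) ∧ (¬p3 ∨ p3)   — double negation
    = (¬p0 ∧ (p1 ∨ p3) ∨ p0 ∧ (p1 ∨ p3) ∧ (p1 ∨ p3)) ∧ (¬p3 ∨ p3)   — complement / identity
    = (¬p0 ∧ (p1 ∨ p3) ∨ p0 ∧ (p1 ∨ p3)) ∧ (¬p3 ∨ p3)   — idempotence
    = ¬p0 ∧ (p1 ∨ p3) ∨ p0 ∧ (p1 ∨ p3)   — complement / identity
    = p1 ∨ p3   — distribution
Both reduce to p1 ∨ p3, so they are equivalent.

Yes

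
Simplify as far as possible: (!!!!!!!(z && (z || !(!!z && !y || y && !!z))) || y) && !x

(!z || y) && !x

(!!!!!!!(z && (z || !(!!z && !y || y && !!z))) || y) && !x
= (!!!!!!!(z && (z || !!!z)) || y) && !x   [distribution]
= (!!!!!(z && (z || !!!z)) || y) && !x   [double negation]
= (!!!!!(z && (z || !z)) || y) && !x   [double negation]
= (!!!(z && (z || !z)) || y) && !x   [double negation]
= (!!!z || y) && !x   [complement / identity]
= (!z || y) && !x   [double negation]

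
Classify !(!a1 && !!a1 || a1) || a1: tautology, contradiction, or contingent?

tautology

!(!a1 && !!a1 || a1) || a1
= !(!a1 && a1 || a1) || a1
= !a1 || a1
= true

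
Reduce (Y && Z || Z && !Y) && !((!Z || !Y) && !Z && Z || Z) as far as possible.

false

(Y && Z || Z && !Y) && !((!Z || !Y) && !Z && Z || Z)
= Z && !((!Z || !Y) && !Z && Z || Z)
= Z && !(!Z && Z || Z)
= Z && !Z
= false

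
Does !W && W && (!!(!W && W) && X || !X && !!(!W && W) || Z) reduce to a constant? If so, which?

yes, False

!W && W && (!!(!W && W) && X || !X && !!(!W && W) || Z)
= !W && W && (!!(!W && W) || Z)
= !W && W && (!W && W || Z)
= !W && W
= false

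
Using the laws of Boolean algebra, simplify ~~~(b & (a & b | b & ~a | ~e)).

~~~(b & (a & b | b & ~a | ~e))
= ~~~(b & (b | ~e))   — distribution
= ~~~b   — absorption
= ~b   — double negation

~b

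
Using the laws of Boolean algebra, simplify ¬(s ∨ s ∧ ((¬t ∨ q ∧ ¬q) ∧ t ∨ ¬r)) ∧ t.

¬(s ∨ s ∧ ((¬t ∨ q ∧ ¬q) ∧ t ∨ ¬r)) ∧ t
= ¬(s ∨ s ∧ (¬t ∧ t ∨ ¬r)) ∧ t   [complement / identity]
= ¬(s ∨ s ∧ ¬r) ∧ t   [complement / identity]
= ¬s ∧ t   [absorption]

¬s ∧ t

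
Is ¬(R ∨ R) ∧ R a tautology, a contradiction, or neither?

¬(R ∨ R) ∧ R
= ¬R ∧ R   — idempotence
= False   — complement

contradiction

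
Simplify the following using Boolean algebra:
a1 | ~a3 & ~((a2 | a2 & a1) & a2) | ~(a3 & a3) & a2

a1 | ~a3 & ~((a2 | a2 & a1) & a2) | ~(a3 & a3) & a2
= a1 | ~a3 & ~(a2 & a2) | ~(a3 & a3) & a2   [absorption]
= a1 | ~a3 & ~a2 | ~(a3 & a3) & a2   [idempotence]
= a1 | ~a3 & ~a2 | ~a3 & a2   [idempotence]
= a1 | ~a3   [distribution]

a1 | ~a3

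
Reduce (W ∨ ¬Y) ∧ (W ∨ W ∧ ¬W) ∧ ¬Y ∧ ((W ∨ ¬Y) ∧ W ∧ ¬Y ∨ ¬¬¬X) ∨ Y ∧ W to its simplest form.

(W ∨ ¬Y) ∧ (W ∨ W ∧ ¬W) ∧ ¬Y ∧ ((W ∨ ¬Y) ∧ W ∧ ¬Y ∨ ¬¬¬X) ∨ Y ∧ W
= (W ∨ ¬Y) ∧ (W ∨ W ∧ ¬W) ∧ ¬Y ∧ ((W ∨ ¬Y) ∧ W ∧ ¬Y ∨ ¬X) ∨ Y ∧ W
= (W ∨ ¬Y) ∧ W ∧ ¬Y ∧ ((W ∨ ¬Y) ∧ W ∧ ¬Y ∨ ¬X) ∨ Y ∧ W
= (W ∨ ¬Y) ∧ W ∧ ¬Y ∨ Y ∧ W
= W ∧ ¬Y ∨ Y ∧ W
= W

W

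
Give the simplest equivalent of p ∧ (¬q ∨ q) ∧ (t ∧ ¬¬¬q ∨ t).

p ∧ t

p ∧ (¬q ∨ q) ∧ (t ∧ ¬¬¬q ∨ t)
= p ∧ (t ∧ ¬¬¬q ∨ t)   [complement / identity]
= p ∧ (t ∧ ¬q ∨ t)   [double negation]
= p ∧ t   [absorption]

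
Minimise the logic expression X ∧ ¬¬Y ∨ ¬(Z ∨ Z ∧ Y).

X ∧ ¬¬Y ∨ ¬(Z ∨ Z ∧ Y)
= X ∧ ¬¬Y ∨ ¬Z   [absorption]
= X ∧ Y ∨ ¬Z   [double negation]

X ∧ Y ∨ ¬Z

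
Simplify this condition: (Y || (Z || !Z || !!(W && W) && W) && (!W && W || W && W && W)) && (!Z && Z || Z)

(Y || W) && Z

(Y || (Z || !Z || !!(W && W) && W) && (!W && W || W && W && W)) && (!Z && Z || Z)
= (Y || (Z || !Z || W && W && W) && (!W && W || W && W && W)) && (!Z && Z || Z)   — double negation
= (Y || (Z || !Z) && !W && W || W && W && W) && (!Z && Z || Z)   — distribution
= (Y || !W && W || W && W && W) && (!Z && Z || Z)   — complement / identity
= (Y || !W && W || W && W && W) && Z   — complement / identity
= (Y || !W && W || W && W) && Z   — idempotence
= (Y || W) && Z   — distribution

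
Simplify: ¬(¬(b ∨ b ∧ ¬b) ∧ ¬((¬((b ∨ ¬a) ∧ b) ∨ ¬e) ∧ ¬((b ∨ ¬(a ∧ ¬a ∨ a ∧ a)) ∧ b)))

¬(¬(b ∨ b ∧ ¬b) ∧ ¬((¬((b ∨ ¬a) ∧ b) ∨ ¬e) ∧ ¬((b ∨ ¬(a ∧ ¬a ∨ a ∧ a)) ∧ b)))
= ¬(¬(b ∨ b ∧ ¬b) ∧ ¬((¬((b ∨ ¬a) ∧ b) ∨ ¬e) ∧ ¬((b ∨ ¬a) ∧ b)))   — distribution
= ¬(¬(b ∨ b ∧ ¬b) ∧ ¬¬((b ∨ ¬a) ∧ b))   — absorption
= ¬(¬(b ∨ b ∧ ¬b) ∧ ¬¬b)   — absorption
= b ∨ b ∧ ¬b ∨ ¬b   — De Morgan
= b ∨ ¬b   — complement / identity
= True   — complement

True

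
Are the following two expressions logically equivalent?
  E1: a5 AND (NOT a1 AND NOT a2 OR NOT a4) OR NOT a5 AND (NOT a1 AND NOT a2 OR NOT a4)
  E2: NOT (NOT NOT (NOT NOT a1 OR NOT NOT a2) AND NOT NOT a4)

E1: a5 AND (NOT a1 AND NOT a2 OR NOT a4) OR NOT a5 AND (NOT a1 AND NOT a2 OR NOT a4)
    = NOT a1 AND NOT a2 OR NOT a4
E2: NOT (NOT NOT (NOT NOT a1 OR NOT NOT a2) AND NOT NOT a4)
    = NOT (NOT (NOT a1 AND NOT a2) AND NOT NOT a4)
    = NOT a1 AND NOT a2 OR NOT a4
Both reduce to NOT a1 AND NOT a2 OR NOT a4, so they are equivalent.

Yes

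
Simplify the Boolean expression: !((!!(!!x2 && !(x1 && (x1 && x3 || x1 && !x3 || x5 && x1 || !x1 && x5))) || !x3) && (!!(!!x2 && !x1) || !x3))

!((!!(!!x2 && !(x1 && (x1 && x3 || x1 && !x3 || x5 && x1 || !x1 && x5))) || !x3) && (!!(!!x2 && !x1) || !x3))
= !((!!(!!x2 && !(x1 && (x1 || x5 && x1 || !x1 && x5))) || !x3) && (!!(!!x2 && !x1) || !x3))   [distribution]
= !((!!(!!x2 && !(x1 && (x1 || x5))) || !x3) && (!!(!!x2 && !x1) || !x3))   [distribution]
= !((!!(!!x2 && !x1) || !x3) && (!!(!!x2 && !x1) || !x3))   [absorption]
= !(!!(!!x2 && !x1) || !x3)   [idempotence]
= !(!!x2 && !x1) && x3   [De Morgan]
= (!x2 || x1) && x3   [De Morgan]

(!x2 || x1) && x3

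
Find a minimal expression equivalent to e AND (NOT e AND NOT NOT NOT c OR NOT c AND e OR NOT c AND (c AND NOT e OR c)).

e AND NOT c

e AND (NOT e AND NOT NOT NOT c OR NOT c AND e OR NOT c AND (c AND NOT e OR c))
= e AND (NOT e AND NOT NOT NOT c OR NOT c AND e OR NOT c AND c)   — absorption
= e AND (NOT e AND NOT NOT NOT c OR NOT c AND e)   — complement / identity
= e AND (NOT e AND NOT c OR NOT c AND e)   — double negation
= e AND NOT c AND (NOT e OR e)   — distribution
= e AND NOT c   — complement / identity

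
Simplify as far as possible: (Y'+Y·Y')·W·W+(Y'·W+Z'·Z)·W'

Y'·W

(Y'+Y·Y')·W·W+(Y'·W+Z'·Z)·W'
= Y'·W·W+(Y'·W+Z'·Z)·W'   — complement / identity
= Y'·W·W+Y'·W·W'   — complement / identity
= Y'·W   — distribution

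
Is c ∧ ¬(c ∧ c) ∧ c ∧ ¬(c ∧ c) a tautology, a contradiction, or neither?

contradiction

c ∧ ¬(c ∧ c) ∧ c ∧ ¬(c ∧ c)
= c ∧ ¬(c ∧ c)
= c ∧ ¬c
= False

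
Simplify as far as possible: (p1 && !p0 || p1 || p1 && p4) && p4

(p1 && !p0 || p1 || p1 && p4) && p4
= (p1 && !p0 || p1) && p4   (absorption)
= p1 && p4   (absorption)

p1 && p4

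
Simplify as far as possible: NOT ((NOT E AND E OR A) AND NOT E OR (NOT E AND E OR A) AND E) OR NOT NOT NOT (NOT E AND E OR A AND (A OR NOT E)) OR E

NOT ((NOT E AND E OR A) AND NOT E OR (NOT E AND E OR A) AND E) OR NOT NOT NOT (NOT E AND E OR A AND (A OR NOT E)) OR E
= NOT ((NOT E AND E OR A) AND NOT E OR (NOT E AND E OR A) AND E) OR NOT NOT NOT (NOT E AND E OR A) OR E
= NOT (NOT E AND E OR A) OR NOT NOT NOT (NOT E AND E OR A) OR E
= NOT (NOT E AND E OR A) OR NOT (NOT E AND E OR A) OR E
= NOT (NOT E AND E OR A) OR E
= NOT A OR E

NOT A OR E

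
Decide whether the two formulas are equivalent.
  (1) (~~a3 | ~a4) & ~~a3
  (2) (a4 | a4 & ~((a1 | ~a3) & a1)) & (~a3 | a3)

E1: (~~a3 | ~a4) & ~~a3
    = ~~a3
    = a3
E2: (a4 | a4 & ~((a1 | ~a3) & a1)) & (~a3 | a3)
    = a4 | a4 & ~((a1 | ~a3) & a1)
    = a4 | a4 & ~a1
    = a4
These differ: at a1=1, a3=1, a4=0, E1 = 1 but E2 = 0.

No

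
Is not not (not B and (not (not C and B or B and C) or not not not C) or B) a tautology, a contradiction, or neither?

not not (not B and (not (not C and B or B and C) or not not not C) or B)
= not not (not B and (not (not C and B or B and C) or not C) or B)
= not not (not B and (not B or not C) or B)
= not not (not B or B)
= not B or B
= True

tautology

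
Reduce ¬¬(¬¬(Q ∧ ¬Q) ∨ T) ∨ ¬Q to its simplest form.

T ∨ ¬Q

¬¬(¬¬(Q ∧ ¬Q) ∨ T) ∨ ¬Q
= ¬¬(Q ∧ ¬Q) ∨ T ∨ ¬Q   — double negation
= Q ∧ ¬Q ∨ T ∨ ¬Q   — double negation
= T ∨ ¬Q   — complement / identity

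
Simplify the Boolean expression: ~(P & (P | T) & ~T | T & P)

~P

~(P & (P | T) & ~T | T & P)
= ~(P & ~T | T & P)   — absorption
= ~P   — distribution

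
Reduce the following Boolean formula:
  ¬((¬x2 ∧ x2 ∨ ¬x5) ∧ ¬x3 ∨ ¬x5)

x5

¬((¬x2 ∧ x2 ∨ ¬x5) ∧ ¬x3 ∨ ¬x5)
= ¬(¬x5 ∧ ¬x3 ∨ ¬x5)   (complement / identity)
= ¬¬x5   (absorption)
= x5   (double negation)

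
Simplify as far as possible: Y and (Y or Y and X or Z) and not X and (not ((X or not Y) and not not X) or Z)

Y and not X

Y and (Y or Y and X or Z) and not X and (not ((X or not Y) and not not X) or Z)
= Y and (Y or Z) and not X and (not ((X or not Y) and not not X) or Z)   [absorption]
= Y and (Y or Z) and not X and (not ((X or not Y) and X) or Z)   [double negation]
= Y and (Y or Z) and not X and (not X or Z)   [absorption]
= Y and (Y or Z) and not X   [absorption]
= Y and not X   [absorption]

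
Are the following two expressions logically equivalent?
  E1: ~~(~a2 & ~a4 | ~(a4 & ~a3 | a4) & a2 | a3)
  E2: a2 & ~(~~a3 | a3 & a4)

E1: ~~(~a2 & ~a4 | ~(a4 & ~a3 | a4) & a2 | a3)
    = ~a2 & ~a4 | ~(a4 & ~a3 | a4) & a2 | a3   — double negation
    = ~a2 & ~a4 | ~a4 & a2 | a3   — absorption
    = ~a4 | a3   — distribution
E2: a2 & ~(~~a3 | a3 & a4)
    = a2 & ~(a3 | a3 & a4)   — double negation
    = a2 & ~a3   — absorption
These differ: at a2=0, a3=1, a4=0, E1 = 1 but E2 = 0.

No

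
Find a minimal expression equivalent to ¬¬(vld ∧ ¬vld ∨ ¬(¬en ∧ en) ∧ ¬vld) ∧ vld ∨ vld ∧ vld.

¬¬(vld ∧ ¬vld ∨ ¬(¬en ∧ en) ∧ ¬vld) ∧ vld ∨ vld ∧ vld
= ¬¬(¬(¬en ∧ en) ∧ ¬vld) ∧ vld ∨ vld ∧ vld   — complement / identity
= ¬(¬en ∧ en ∨ vld) ∧ vld ∨ vld ∧ vld   — De Morgan
= ¬vld ∧ vld ∨ vld ∧ vld   — complement / identity
= vld   — distribution

vld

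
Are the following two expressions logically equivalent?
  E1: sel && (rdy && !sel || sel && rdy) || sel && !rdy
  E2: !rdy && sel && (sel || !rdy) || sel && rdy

E1: sel && (rdy && !sel || sel && rdy) || sel && !rdy
    = sel && rdy || sel && !rdy
    = sel
E2: !rdy && sel && (sel || !rdy) || sel && rdy
    = !rdy && sel || sel && rdy
    = sel
Both reduce to sel, so they are equivalent.

Yes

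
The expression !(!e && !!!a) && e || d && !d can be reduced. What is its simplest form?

!(!e && !!!a) && e || d && !d
= !(!e && !!!a) && e   (complement / identity)
= (e || !!a) && e   (De Morgan)
= (e || a) && e   (double negation)
= e   (absorption)

e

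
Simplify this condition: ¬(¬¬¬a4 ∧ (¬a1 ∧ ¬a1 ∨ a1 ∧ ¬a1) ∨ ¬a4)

¬(¬¬¬a4 ∧ (¬a1 ∧ ¬a1 ∨ a1 ∧ ¬a1) ∨ ¬a4)
= ¬(¬a4 ∧ (¬a1 ∧ ¬a1 ∨ a1 ∧ ¬a1) ∨ ¬a4)   — double negation
= ¬(¬a4 ∧ ¬a1 ∨ ¬a4)   — distribution
= ¬¬a4   — absorption
= a4   — double negation

a4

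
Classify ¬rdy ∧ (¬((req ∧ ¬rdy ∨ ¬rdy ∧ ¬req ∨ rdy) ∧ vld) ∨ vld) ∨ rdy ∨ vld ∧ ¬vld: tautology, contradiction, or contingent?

¬rdy ∧ (¬((req ∧ ¬rdy ∨ ¬rdy ∧ ¬req ∨ rdy) ∧ vld) ∨ vld) ∨ rdy ∨ vld ∧ ¬vld
= ¬rdy ∧ (¬((¬rdy ∨ rdy) ∧ vld) ∨ vld) ∨ rdy ∨ vld ∧ ¬vld   [distribution]
= ¬rdy ∧ (¬vld ∨ vld) ∨ rdy ∨ vld ∧ ¬vld   [complement / identity]
= ¬rdy ∨ rdy ∨ vld ∧ ¬vld   [complement / identity]
= ¬rdy ∨ rdy   [complement / identity]
= True   [complement]

tautology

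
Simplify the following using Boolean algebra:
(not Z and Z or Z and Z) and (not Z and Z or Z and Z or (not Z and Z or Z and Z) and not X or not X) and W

Z and W

(not Z and Z or Z and Z) and (not Z and Z or Z and Z or (not Z and Z or Z and Z) and not X or not X) and W
= (not Z and Z or Z and Z) and (not Z and Z or Z and Z or not X) and W
= (not Z and Z or Z and Z) and W
= Z and W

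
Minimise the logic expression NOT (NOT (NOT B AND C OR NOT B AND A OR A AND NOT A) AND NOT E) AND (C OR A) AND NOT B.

(C OR A) AND NOT B

NOT (NOT (NOT B AND C OR NOT B AND A OR A AND NOT A) AND NOT E) AND (C OR A) AND NOT B
= NOT (NOT (NOT B AND C OR NOT B AND A) AND NOT E) AND (C OR A) AND NOT B   — complement / identity
= (NOT B AND C OR NOT B AND A OR E) AND (C OR A) AND NOT B   — De Morgan
= ((C OR A) AND NOT B OR E) AND (C OR A) AND NOT B   — distribution
= (C OR A) AND NOT B   — absorption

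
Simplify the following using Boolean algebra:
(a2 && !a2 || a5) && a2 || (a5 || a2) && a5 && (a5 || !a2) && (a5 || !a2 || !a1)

(a2 && !a2 || a5) && a2 || (a5 || a2) && a5 && (a5 || !a2) && (a5 || !a2 || !a1)
= a5 && a2 || (a5 || a2) && a5 && (a5 || !a2) && (a5 || !a2 || !a1)
= a5 && a2 || (a5 || a2) && a5 && (a5 || !a2)
= a5 && a2 || (a5 || a2) && a5
= a5 && a2 || a5
= a5

a5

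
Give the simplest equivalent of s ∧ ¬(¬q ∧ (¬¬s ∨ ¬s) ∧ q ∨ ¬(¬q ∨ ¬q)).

s ∧ ¬q

s ∧ ¬(¬q ∧ (¬¬s ∨ ¬s) ∧ q ∨ ¬(¬q ∨ ¬q))
= s ∧ ¬(¬q ∧ (s ∨ ¬s) ∧ q ∨ ¬(¬q ∨ ¬q))   — double negation
= s ∧ ¬(¬q ∧ (s ∨ ¬s) ∧ q ∨ q ∧ q)   — De Morgan
= s ∧ ¬(¬q ∧ q ∨ q ∧ q)   — complement / identity
= s ∧ ¬q   — distribution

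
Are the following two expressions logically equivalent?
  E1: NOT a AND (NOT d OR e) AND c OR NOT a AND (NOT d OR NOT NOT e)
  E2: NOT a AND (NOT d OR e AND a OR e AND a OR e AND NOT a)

E1: NOT a AND (NOT d OR e) AND c OR NOT a AND (NOT d OR NOT NOT e)
    = NOT a AND (NOT d OR e) AND c OR NOT a AND (NOT d OR e)   [double negation]
    = NOT a AND (NOT d OR e)   [absorption]
E2: NOT a AND (NOT d OR e AND a OR e AND a OR e AND NOT a)
    = NOT a AND (NOT d OR e AND a OR e AND NOT a)   [idempotence]
    = NOT a AND (NOT d OR e)   [distribution]
Both reduce to NOT a AND (NOT d OR e), so they are equivalent.

Yes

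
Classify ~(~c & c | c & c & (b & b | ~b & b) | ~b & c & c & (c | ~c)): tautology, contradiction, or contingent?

~(~c & c | c & c & (b & b | ~b & b) | ~b & c & c & (c | ~c))
= ~(~c & c | c & c & b | ~b & c & c & (c | ~c))
= ~(~c & c | c & c & b | ~b & c & c)
= ~(~c & c | c & c)
= ~c
This depends on c, so it is not a constant.

contingent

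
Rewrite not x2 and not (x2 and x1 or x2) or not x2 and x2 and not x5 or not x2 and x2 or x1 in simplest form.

not x2 and not (x2 and x1 or x2) or not x2 and x2 and not x5 or not x2 and x2 or x1
= not x2 and not (x2 and x1 or x2) or not x2 and x2 or x1   [absorption]
= not x2 and not x2 or not x2 and x2 or x1   [absorption]
= not x2 or x1   [distribution]

not x2 or x1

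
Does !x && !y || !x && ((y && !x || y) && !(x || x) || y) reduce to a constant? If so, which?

no

!x && !y || !x && ((y && !x || y) && !(x || x) || y)
= !x && !y || !x && ((y && !x || y) && !x || y)   [idempotence]
= !x && !y || !x && (y && !x || y)   [absorption]
= !x && !y || !x && y   [absorption]
= !x   [distribution]
This depends on x, so it is not a constant.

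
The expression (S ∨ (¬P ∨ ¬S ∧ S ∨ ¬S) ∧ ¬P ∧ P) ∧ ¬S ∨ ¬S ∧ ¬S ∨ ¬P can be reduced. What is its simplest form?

(S ∨ (¬P ∨ ¬S ∧ S ∨ ¬S) ∧ ¬P ∧ P) ∧ ¬S ∨ ¬S ∧ ¬S ∨ ¬P
= (S ∨ (¬P ∨ ¬S) ∧ ¬P ∧ P) ∧ ¬S ∨ ¬S ∧ ¬S ∨ ¬P   [complement / identity]
= (S ∨ ¬P ∧ P) ∧ ¬S ∨ ¬S ∧ ¬S ∨ ¬P   [absorption]
= S ∧ ¬S ∨ ¬S ∧ ¬S ∨ ¬P   [complement / identity]
= ¬S ∨ ¬P   [distribution]

¬S ∨ ¬P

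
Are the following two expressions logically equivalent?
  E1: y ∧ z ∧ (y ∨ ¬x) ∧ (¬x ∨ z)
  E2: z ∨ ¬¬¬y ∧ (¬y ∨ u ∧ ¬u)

No

E1: y ∧ z ∧ (y ∨ ¬x) ∧ (¬x ∨ z)
    = y ∧ z ∧ (y ∧ z ∨ ¬x)
    = y ∧ z
E2: z ∨ ¬¬¬y ∧ (¬y ∨ u ∧ ¬u)
    = z ∨ ¬¬¬y ∧ ¬y
    = z ∨ ¬y ∧ ¬y
    = z ∨ ¬y
These differ: at u=0, x=0, y=0, z=1, E1 = 0 but E2 = 1.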